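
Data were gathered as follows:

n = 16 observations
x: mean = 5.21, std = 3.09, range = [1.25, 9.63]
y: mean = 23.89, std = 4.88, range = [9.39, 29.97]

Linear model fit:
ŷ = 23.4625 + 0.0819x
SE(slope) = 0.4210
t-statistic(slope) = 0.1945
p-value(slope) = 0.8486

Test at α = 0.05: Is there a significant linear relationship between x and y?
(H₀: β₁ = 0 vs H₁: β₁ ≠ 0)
Since p-value = 0.8486 ≥ α = 0.05, fail to reject H₀ — the slope is not significantly different from 0.

Hypothesis test for the slope coefficient:

H₀: β₁ = 0 (no linear relationship)
H₁: β₁ ≠ 0 (linear relationship exists)

Test statistic: t = β̂₁ / SE(β̂₁) = 0.0819 / 0.4210 = 0.1945

With df = 14, the two-sided p-value for |t| = 0.1945 is 0.8486.

Decision rule: reject H₀ if p-value < α.
p-value = 0.8486 ≥ α = 0.05 → fail to reject H₀.

There is not sufficient evidence at the 5% significance level to conclude that a linear relationship exists between x and y.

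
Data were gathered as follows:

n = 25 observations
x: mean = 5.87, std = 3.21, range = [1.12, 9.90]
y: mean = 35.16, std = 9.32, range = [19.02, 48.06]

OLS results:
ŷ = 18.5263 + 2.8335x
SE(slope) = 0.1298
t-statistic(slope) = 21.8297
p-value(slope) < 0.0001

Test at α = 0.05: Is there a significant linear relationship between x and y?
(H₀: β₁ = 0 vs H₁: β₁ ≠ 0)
Since p-value < 0.0001 < α = 0.05, reject H₀ — the slope is significantly different from 0.

Hypothesis test for the slope coefficient:

H₀: β₁ = 0 (no linear relationship)
H₁: β₁ ≠ 0 (linear relationship exists)

Test statistic: t = β̂₁ / SE(β̂₁) = 2.8335 / 0.1298 = 21.8297

p < 0.0001: how often a slope estimate this far from 0 (in SE units) would arise by chance if β₁ were truly 0.

Decision rule: reject H₀ if p-value < α.
p-value < 0.0001 < α = 0.05 → reject H₀.

At α = 0.05 the data do provide convincing evidence of a nonzero slope.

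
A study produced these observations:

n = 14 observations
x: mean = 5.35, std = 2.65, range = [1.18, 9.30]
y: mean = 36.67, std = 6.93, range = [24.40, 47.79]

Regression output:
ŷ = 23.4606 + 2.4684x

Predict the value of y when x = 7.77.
ŷ = 42.6401

Plug x = 7.77 into the fitted line:

ŷ = 23.4606 + 2.4684 × 7.77
ŷ = 23.4606 + 19.1795
ŷ = 42.6401

This is a point prediction; actual observations scatter around it by roughly the residual standard deviation.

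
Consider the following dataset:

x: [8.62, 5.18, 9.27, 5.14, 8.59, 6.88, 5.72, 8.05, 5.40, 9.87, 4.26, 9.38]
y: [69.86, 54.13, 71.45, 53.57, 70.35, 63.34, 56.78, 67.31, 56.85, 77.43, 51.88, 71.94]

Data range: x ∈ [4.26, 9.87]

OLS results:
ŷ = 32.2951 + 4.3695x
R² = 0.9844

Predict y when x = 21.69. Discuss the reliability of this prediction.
ŷ = 127.0696 (extrapolation — x = 21.69 lies outside [4.26, 9.87], so reliability is low).

Prediction calculation:
ŷ = 32.2951 + 4.3695 × 21.69
ŷ = 127.0696

Reliability:
- Data range: x ∈ [4.26, 9.87]
- Prediction point: x = 21.69 is 11.82 units above the observed range → this is EXTRAPOLATION, not interpolation

Why that matters here:
- The linear relationship may not hold outside the observed range
- There are no observations near this x to validate the fitted line there
- Real relationships often flatten, saturate, or turn nonlinear at extremes

Report the number if required, but flag clearly that it is an extrapolation.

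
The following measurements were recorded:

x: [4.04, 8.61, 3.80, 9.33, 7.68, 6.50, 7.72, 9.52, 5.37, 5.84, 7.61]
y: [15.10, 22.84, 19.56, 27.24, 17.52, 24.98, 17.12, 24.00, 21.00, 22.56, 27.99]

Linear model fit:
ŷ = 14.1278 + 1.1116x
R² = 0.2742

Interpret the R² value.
About 27.42% of the variability in y is accounted for by the regression on x (R² = 0.2742) — a weak linear fit.

The coefficient of determination R² is the fraction of the total variation in y that the fitted line accounts for.

Here R² = 0.2742:
- Explained: 27.42% of the variation in y
- Unexplained (residual): 100% − 27.42% = 72.58%
- Rule of thumb (below 0.3 weak; 0.3 to below 0.7 moderate; 0.7 and above strong) → weak

Note: R² says nothing about causation, and a high R² does not by itself mean the linear form is appropriate — check the residuals.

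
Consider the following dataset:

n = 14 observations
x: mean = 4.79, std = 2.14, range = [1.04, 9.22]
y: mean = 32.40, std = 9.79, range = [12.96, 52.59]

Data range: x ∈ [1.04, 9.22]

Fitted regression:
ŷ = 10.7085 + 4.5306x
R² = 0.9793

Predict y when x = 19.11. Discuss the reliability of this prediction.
The equation gives ŷ = 97.2883; however x = 19.11 is 9.89 units above the observed range, so this extrapolated value should not be trusted.

Prediction calculation:
ŷ = 10.7085 + 4.5306 × 19.11
ŷ = 97.2883

Reliability:
- Data range: x ∈ [1.04, 9.22]
- Prediction point: x = 19.11 is 9.89 units above the observed range → this is EXTRAPOLATION, not interpolation

Why that matters here:
- R² describes fit only over the sampled x values; it says nothing about behaviour beyond them
- Real relationships often flatten, saturate, or turn nonlinear at extremes
- The linear relationship may not hold outside the observed range

A defensible statement: 'if the linear trend continued to x = 19.11, y would be about 97.2883' — the premise is untested.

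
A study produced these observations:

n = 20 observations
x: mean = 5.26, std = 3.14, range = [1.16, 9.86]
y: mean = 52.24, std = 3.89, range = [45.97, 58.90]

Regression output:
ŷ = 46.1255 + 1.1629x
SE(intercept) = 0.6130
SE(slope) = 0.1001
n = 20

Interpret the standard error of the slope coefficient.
The slope 1.1629 is pinned down to within about ±0.1001 (one SE) by these data — relative uncertainty 8.6%, i.e. precise.

SE(β̂₁) = s / √Sxx, where s is the residual standard deviation and Sxx = Σ(x − x̄)². It is the yardstick for how far β̂₁ = 1.1629 could plausibly be from the true slope.

Relative precision:
- SE / |β̂₁| = 0.1001 / 1.1629 = 8.6%
- Rule of thumb (under 20%: precise; 20% to under 50%: moderately precise; 50% or more: imprecise) → precise

Link to interval estimation: a confidence interval for β₁ is β̂₁ ± t* × 0.1001, so SE sets the half-width per unit of t*.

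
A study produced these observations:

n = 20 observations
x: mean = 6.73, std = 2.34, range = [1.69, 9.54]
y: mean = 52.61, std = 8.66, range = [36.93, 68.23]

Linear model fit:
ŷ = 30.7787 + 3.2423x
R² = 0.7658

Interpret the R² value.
The model explains 76.58% of the variance in y (R² = 0.7658), leaving 23.42% unexplained; the fit is strong.

The coefficient of determination R² is the fraction of the total variation in y that the fitted line accounts for.

Here R² = 0.7658:
- Explained: 76.58% of the variation in y
- Unexplained (residual): 100% − 76.58% = 23.42%
- Rule of thumb (below 0.3 weak; 0.3 to below 0.7 moderate; 0.7 and above strong) → strong

Calculation: R² = 1 − (SS_res / SS_tot), where SS_res is the sum of squared residuals and SS_tot the total sum of squares.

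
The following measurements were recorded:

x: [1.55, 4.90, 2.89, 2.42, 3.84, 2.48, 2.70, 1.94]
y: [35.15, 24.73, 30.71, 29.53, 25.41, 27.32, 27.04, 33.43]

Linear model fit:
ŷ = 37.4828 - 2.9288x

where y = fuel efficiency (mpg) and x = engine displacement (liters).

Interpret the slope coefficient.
An increase of one liter in engine displacement is associated with a 2.9288 mpg decrease in predicted fuel efficiency.

The slope β₁ = -2.9288 gives the rate at which the fitted fuel efficiency changes with engine displacement.

Interpretation:
- Engine displacement up by 1 liter → predicted fuel efficiency decreases by 2.9288 mpg
- The effect is assumed constant over the observed range of x (linearity)

The intercept β₀ = 37.4828 is the predicted fuel efficiency when engine displacement = 0; since the smallest observed x is 1.55, this is an extrapolation and mainly anchors the line.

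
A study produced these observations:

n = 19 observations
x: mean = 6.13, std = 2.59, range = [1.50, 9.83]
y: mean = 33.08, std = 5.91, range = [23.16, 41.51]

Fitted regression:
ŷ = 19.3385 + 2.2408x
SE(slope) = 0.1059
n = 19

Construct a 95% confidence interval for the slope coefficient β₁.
The 95% CI for β₁ is (2.0174, 2.4642)

Confidence interval for the slope:

The 95% CI for β₁ is: β̂₁ ± t*(α/2, n-2) × SE(β̂₁)

Step 1: Find critical t-value
- Confidence level = 0.95
- Degrees of freedom = n - 2 = 19 - 2 = 17
- t*(α/2, 17) = 2.1098

Step 2: Calculate margin of error
Margin = 2.1098 × 0.1059 = 0.2234

Step 3: Construct interval
CI = 2.2408 ± 0.2234
CI = (2.0174, 2.4642)

Interpretation: intervals built this way capture the true β₁ in 95% of repeated samples; here the plausible range for the per-unit effect of x on y is 2.0174 to 2.4642.
Both endpoints are positive, so the data support a genuinely positive slope at this confidence level.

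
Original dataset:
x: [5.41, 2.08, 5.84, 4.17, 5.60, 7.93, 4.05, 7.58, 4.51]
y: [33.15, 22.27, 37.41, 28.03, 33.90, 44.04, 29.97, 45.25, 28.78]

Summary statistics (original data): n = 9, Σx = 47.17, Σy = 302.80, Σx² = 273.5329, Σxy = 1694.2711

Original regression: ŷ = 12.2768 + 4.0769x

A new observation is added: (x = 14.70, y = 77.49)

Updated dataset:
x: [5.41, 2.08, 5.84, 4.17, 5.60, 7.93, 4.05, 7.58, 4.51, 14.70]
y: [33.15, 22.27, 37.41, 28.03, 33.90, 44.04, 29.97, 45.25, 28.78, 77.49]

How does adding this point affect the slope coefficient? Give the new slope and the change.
New slope β₁ = 4.4979 versus 4.0769 before: a change of +0.4210 (+10.3%).

x = 14.70 lies well outside the original x-range [2.08, 7.93] (x̄ ≈ 5.24), so this observation has high leverage and can move the slope substantially.

Step 1: Update the sums with the new point (n goes from 9 to 10)
Σx  = 47.17 + 14.70 = 61.87
Σy  = 302.80 + 77.49 = 380.29
Σx² = 273.5329 + 14.70² = 273.5329 + 216.0900 = 489.6229
Σxy = 1694.2711 + 14.70×77.49 = 1694.2711 + 1139.1030 = 2833.3741

Step 2: Recompute the slope with b₁ = (nΣxy − ΣxΣy) / (nΣx² − (Σx)²)
Numerator   = 10×2833.3741 − 61.87×380.29 = 28333.7410 − 23528.5423 = 4805.1987
Denominator = 10×489.6229 − 61.87² = 4896.2290 − 3827.8969 = 1068.3321
b₁(new) = 4805.1987 / 1068.3321 = 4.4979

(Same formula on the original sums: (9×1694.2711 − 47.17×302.80) / (9×273.5329 − 47.17²) = 965.3639 / 236.7872 = 4.0769, matching the given fit.)

Step 3: Change in slope
Δβ₁ = 4.4979 − 4.0769 = +0.4210
Relative change = +0.4210 / 4.0769 × 100% = +10.3%
→ the slope increases when the point is added.

Because the point sits above the extension of the original line at a high-leverage x, it tilts the fit up.
In practice: investigate whether it comes from the same population as the rest of the sample.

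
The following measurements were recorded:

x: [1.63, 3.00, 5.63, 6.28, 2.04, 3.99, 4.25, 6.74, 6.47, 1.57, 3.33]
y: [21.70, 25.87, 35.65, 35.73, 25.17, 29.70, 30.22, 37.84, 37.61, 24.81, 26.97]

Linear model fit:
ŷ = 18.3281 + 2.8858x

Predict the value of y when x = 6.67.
ŷ = 37.5764

x = 6.67 lies inside the observed range [1.57, 6.74], so the fitted equation applies directly:

ŷ = 18.3281 + 2.8858 × 6.67
ŷ = 18.3281 + 19.2483
ŷ = 37.5764

This is the fitted mean response at that x — an individual observation would come with a wider prediction interval.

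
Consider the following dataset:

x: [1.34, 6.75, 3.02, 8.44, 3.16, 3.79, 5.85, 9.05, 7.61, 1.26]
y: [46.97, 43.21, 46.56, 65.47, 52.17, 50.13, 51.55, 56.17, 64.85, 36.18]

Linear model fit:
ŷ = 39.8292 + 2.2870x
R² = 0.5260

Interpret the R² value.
R² = 0.5260 means 52.60% of the variation in y is explained by the linear relationship with x. This indicates a moderate fit.

R² (coefficient of determination) measures the proportion of variance in y explained by the regression model.

Here R² = 0.5260:
- Explained: 52.60% of the variation in y
- Unexplained (residual): 100% − 52.60% = 47.40%
- Rule of thumb (below 0.3 weak; 0.3 to below 0.7 moderate; 0.7 and above strong) → moderate

Calculation: R² = 1 − (SS_res / SS_tot), where SS_res is the sum of squared residuals and SS_tot the total sum of squares.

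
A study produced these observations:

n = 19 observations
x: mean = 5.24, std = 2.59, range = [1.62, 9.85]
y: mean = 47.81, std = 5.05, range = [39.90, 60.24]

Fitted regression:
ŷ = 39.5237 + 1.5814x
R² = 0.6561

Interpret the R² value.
The model explains 65.61% of the variance in y (R² = 0.6561), leaving 34.39% unexplained; the fit is moderate.

R² = 1 − SS_res/SS_tot compares the residual scatter to the total scatter of y about its mean.

Here R² = 0.6561:
- Explained: 65.61% of the variation in y
- Unexplained (residual): 100% − 65.61% = 34.39%
- Rule of thumb (below 0.3 weak; 0.3 to below 0.7 moderate; 0.7 and above strong) → moderate

Note: R² says nothing about causation, and a high R² does not by itself mean the linear form is appropriate — check the residuals.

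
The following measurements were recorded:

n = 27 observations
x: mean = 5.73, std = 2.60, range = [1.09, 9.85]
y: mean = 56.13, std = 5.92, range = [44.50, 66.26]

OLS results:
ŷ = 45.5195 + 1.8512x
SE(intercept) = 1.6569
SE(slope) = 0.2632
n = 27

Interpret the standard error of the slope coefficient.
SE(slope) = 0.2632 measures the uncertainty in the estimated slope. The coefficient is estimated precisely (SE/|β̂₁| = 14.2%).

What SE measures:
- The standard error quantifies the sampling variability of the coefficient estimate
- It is the estimated standard deviation of β̂₁ across hypothetical repeated samples of the same size
- Smaller SE → more precise estimate

Relative precision:
- SE / |β̂₁| = 0.2632 / 1.8512 = 14.2%
- Rule of thumb (under 20%: precise; 20% to under 50%: moderately precise; 50% or more: imprecise) → precise

Rough 95% range (±2 SE): 1.8512 ± 0.5264 → (1.3248, 2.3776).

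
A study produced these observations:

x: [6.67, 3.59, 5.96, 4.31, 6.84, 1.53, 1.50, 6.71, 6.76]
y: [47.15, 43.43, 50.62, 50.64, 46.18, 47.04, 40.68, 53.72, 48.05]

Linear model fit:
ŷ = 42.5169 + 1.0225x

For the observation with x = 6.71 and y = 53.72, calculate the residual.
Residual = 4.3421

The residual is the difference between the actual value and the predicted value:

Residual = y - ŷ

Step 1: Calculate predicted value
ŷ = 42.5169 + 1.0225 × 6.71
ŷ = 49.3779

Step 2: Calculate residual
Residual = 53.72 - 49.3779
Residual = 4.3421

Sign check: y > ŷ, so the point is above the line and the fit underestimates here.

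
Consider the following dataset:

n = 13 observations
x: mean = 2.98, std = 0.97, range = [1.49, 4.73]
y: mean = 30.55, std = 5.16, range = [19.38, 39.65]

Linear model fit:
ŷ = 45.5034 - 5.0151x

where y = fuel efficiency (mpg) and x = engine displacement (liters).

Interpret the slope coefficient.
On average, fuel efficiency is about 5.0151 mpg lower for every extra liter of engine displacement.

The slope coefficient β₁ = -5.0151 represents the marginal effect of engine displacement on fuel efficiency.

Interpretation:
- Engine displacement up by 1 liter → predicted fuel efficiency decreases by 5.0151 mpg
- This is a linear approximation: the same per-unit change is assumed across the whole observed x range
- The slope describes association in these data, not necessarily a causal effect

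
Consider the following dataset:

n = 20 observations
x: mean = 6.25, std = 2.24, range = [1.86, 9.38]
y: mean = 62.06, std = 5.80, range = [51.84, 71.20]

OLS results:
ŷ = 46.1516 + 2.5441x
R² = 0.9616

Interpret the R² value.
R² = 0.9616 means 96.16% of the variation in y is explained by the linear relationship with x. This indicates a strong fit.

R² (coefficient of determination) measures the proportion of variance in y explained by the regression model.

Here R² = 0.9616:
- Explained: 96.16% of the variation in y
- Unexplained (residual): 100% − 96.16% = 3.84%
- Rule of thumb (below 0.3 weak; 0.3 to below 0.7 moderate; 0.7 and above strong) → strong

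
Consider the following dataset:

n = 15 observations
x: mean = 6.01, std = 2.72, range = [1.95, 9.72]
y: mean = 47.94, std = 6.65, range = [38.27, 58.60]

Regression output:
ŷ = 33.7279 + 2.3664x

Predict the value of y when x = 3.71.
ŷ = 42.5072

x = 3.71 lies inside the observed range [1.95, 9.72], so the fitted equation applies directly:

ŷ = 33.7279 + 2.3664 × 3.71
ŷ = 33.7279 + 8.7793
ŷ = 42.5072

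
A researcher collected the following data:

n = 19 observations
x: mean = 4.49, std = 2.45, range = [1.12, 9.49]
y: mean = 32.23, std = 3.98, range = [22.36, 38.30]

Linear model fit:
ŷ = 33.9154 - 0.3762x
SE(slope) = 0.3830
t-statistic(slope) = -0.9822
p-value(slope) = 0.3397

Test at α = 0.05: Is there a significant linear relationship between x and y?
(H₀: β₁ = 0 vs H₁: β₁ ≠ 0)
Fail to reject H₀: p-value = 0.3397 ≥ α = 0.05. The linear relationship is not significant at the 5% level.

Hypothesis test for the slope coefficient:

H₀: β₁ = 0 (no linear relationship)
H₁: β₁ ≠ 0 (linear relationship exists)

Test statistic: t = β̂₁ / SE(β̂₁) = -0.3762 / 0.3830 = -0.9822

With df = 17, the two-sided p-value for |t| = 0.9822 is 0.3397.

Decision rule: reject H₀ if p-value < α.
p-value = 0.3397 ≥ α = 0.05 → fail to reject H₀.

Conclusion: the linear association between x and y is not significant at the 5% level.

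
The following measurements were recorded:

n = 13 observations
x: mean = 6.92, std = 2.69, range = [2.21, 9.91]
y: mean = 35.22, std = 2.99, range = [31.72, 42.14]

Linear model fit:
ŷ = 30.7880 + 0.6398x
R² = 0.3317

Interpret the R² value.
The model explains 33.17% of the variance in y (R² = 0.3317), leaving 66.83% unexplained; the fit is moderate.

The coefficient of determination R² is the fraction of the total variation in y that the fitted line accounts for.

Here R² = 0.3317:
- Explained: 33.17% of the variation in y
- Unexplained (residual): 100% − 33.17% = 66.83%
- Rule of thumb (below 0.3 weak; 0.3 to below 0.7 moderate; 0.7 and above strong) → moderate

Note: R² never decreases when predictors are added, so it should not be used alone to compare models of different size.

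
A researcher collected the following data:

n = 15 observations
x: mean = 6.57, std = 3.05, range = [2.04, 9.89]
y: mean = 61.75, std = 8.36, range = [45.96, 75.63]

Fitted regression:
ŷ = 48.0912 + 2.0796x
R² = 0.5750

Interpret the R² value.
R² = 0.5750 means 57.50% of the variation in y is explained by the linear relationship with x. This indicates a moderate fit.

The coefficient of determination R² is the fraction of the total variation in y that the fitted line accounts for.

Here R² = 0.5750:
- Explained: 57.50% of the variation in y
- Unexplained (residual): 100% − 57.50% = 42.50%
- Rule of thumb (below 0.3 weak; 0.3 to below 0.7 moderate; 0.7 and above strong) → moderate

Equivalently, for simple linear regression R² = r², so |r| = √0.5750 ≈ 0.7583.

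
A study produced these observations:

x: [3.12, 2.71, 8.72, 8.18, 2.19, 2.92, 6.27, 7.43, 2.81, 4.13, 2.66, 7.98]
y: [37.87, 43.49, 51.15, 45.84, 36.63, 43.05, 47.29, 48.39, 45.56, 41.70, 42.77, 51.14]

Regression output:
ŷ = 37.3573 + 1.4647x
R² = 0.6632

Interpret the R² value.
About 66.32% of the variability in y is accounted for by the regression on x (R² = 0.6632) — a moderate linear fit.

The coefficient of determination R² is the fraction of the total variation in y that the fitted line accounts for.

Here R² = 0.6632:
- Explained: 66.32% of the variation in y
- Unexplained (residual): 100% − 66.32% = 33.68%
- Rule of thumb (below 0.3 weak; 0.3 to below 0.7 moderate; 0.7 and above strong) → moderate

Equivalently, for simple linear regression R² = r², so |r| = √0.6632 ≈ 0.8144.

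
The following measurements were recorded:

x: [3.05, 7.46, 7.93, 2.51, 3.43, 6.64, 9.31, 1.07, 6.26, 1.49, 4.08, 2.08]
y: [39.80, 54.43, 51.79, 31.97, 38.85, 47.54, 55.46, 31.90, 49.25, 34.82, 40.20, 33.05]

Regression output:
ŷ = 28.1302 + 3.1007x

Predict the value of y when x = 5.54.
ŷ = 45.3081

Plug x = 5.54 into the fitted line:

ŷ = 28.1302 + 3.1007 × 5.54
ŷ = 28.1302 + 17.1779
ŷ = 45.3081

This is the fitted mean response at that x — an individual observation would come with a wider prediction interval.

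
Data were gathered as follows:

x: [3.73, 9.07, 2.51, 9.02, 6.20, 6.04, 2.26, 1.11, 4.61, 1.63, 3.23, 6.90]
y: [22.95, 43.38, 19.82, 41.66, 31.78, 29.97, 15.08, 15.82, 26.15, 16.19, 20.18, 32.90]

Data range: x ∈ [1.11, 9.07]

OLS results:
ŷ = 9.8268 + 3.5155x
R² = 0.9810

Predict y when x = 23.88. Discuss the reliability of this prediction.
The equation gives ŷ = 93.7769; however x = 23.88 is 14.81 units above the observed range, so this extrapolated value should not be trusted.

Prediction calculation:
ŷ = 9.8268 + 3.5155 × 23.88
ŷ = 93.7769

Reliability:
- Data range: x ∈ [1.11, 9.07]
- Prediction point: x = 23.88 is 14.81 units above the observed range → this is EXTRAPOLATION, not interpolation

Why that matters here:
- There are no observations near this x to validate the fitted line there
- R² describes fit only over the sampled x values; it says nothing about behaviour beyond them
- The linear relationship may not hold outside the observed range

The R² = 0.9810 only validates the fit within [1.11, 9.07]; treat ŷ = 93.7769 with caution.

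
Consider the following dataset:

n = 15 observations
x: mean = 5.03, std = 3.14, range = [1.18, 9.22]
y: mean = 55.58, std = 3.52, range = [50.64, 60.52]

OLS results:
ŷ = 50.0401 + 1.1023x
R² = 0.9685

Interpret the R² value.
The model explains 96.85% of the variance in y (R² = 0.9685), leaving 3.15% unexplained; the fit is strong.

The coefficient of determination R² is the fraction of the total variation in y that the fitted line accounts for.

Here R² = 0.9685:
- Explained: 96.85% of the variation in y
- Unexplained (residual): 100% − 96.85% = 3.15%
- Rule of thumb (below 0.3 weak; 0.3 to below 0.7 moderate; 0.7 and above strong) → strong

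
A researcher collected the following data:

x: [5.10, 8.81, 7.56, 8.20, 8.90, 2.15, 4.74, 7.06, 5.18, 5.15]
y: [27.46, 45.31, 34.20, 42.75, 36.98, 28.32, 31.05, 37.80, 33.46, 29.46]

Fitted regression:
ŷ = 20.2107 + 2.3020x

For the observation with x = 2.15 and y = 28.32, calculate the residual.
Residual = 3.1600

The residual is the difference between the actual value and the predicted value:

Residual = y - ŷ

Step 1: Calculate predicted value
ŷ = 20.2107 + 2.3020 × 2.15
ŷ = 25.1600

Step 2: Calculate residual
Residual = 28.32 - 25.1600
Residual = 3.1600

Interpretation: the model underestimates the actual value by 3.1600 at this point (positive residual → observation lies above the fitted line).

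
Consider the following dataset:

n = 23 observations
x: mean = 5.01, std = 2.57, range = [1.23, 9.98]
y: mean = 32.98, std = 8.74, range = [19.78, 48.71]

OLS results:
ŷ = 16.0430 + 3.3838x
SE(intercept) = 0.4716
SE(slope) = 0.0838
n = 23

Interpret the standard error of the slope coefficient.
The slope 3.3838 is pinned down to within about ±0.0838 (one SE) by these data — relative uncertainty 2.5%, i.e. precise.

SE(β̂₁) = 0.0838 says: if we drew many samples of n = 23 from the same population and refit each time, the fitted slopes would scatter with a standard deviation of roughly 0.0838 around the true β₁.

Relative precision:
- SE / |β̂₁| = 0.0838 / 3.3838 = 2.5%
- Rule of thumb (under 20%: precise; 20% to under 50%: moderately precise; 50% or more: imprecise) → precise

Rough 95% range (±2 SE): 3.3838 ± 0.1676 → (3.2162, 3.5514).

What drives SE(β̂₁): wider spread of x values → smaller SE; larger n (here n = 23) → smaller SE; more residual scatter → larger SE.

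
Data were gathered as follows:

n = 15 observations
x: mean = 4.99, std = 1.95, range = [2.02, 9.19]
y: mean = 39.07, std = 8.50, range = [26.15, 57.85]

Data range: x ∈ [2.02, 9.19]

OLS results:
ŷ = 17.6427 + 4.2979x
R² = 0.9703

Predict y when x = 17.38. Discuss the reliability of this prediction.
ŷ = 92.3402, but this is extrapolation (above the data range [2.02, 9.19]) and may be unreliable.

Prediction calculation:
ŷ = 17.6427 + 4.2979 × 17.38
ŷ = 92.3402

Reliability:
- Data range: x ∈ [2.02, 9.19]
- Prediction point: x = 17.38 is 8.19 units above the observed range → this is EXTRAPOLATION, not interpolation

Why that matters here:
- R² describes fit only over the sampled x values; it says nothing about behaviour beyond them
- Real relationships often flatten, saturate, or turn nonlinear at extremes
- The linear relationship may not hold outside the observed range

Report the number if required, but flag clearly that it is an extrapolation.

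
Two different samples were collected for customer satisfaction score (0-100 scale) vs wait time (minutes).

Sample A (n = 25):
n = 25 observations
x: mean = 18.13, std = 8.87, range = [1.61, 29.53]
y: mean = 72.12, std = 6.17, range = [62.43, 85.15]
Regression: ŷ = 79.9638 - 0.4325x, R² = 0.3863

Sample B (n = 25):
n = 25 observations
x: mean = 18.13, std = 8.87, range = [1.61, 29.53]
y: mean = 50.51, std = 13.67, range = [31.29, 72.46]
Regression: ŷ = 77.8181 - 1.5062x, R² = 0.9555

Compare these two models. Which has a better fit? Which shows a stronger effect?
Model B has the better fit (R² = 0.9555 vs 0.3863). Model B shows the stronger effect (|β₁| = 1.5062 vs 0.4325).

Model Comparison:

Which explains more variance? (R²)
- Model A: R² = 0.3863 → 38.63% of variance in satisfaction score explained
- Model B: R² = 0.9555 → 95.55% of variance in satisfaction score explained
- 0.9555 > 0.3863 → Model B has the better fit

Effect size (slope magnitude):
- Model A: β₁ = -0.4325 → predicted satisfaction score falls 0.4325 points per additional minute of wait time
- Model B: β₁ = -1.5062 → predicted satisfaction score falls 1.5062 points per additional minute of wait time
- |-0.4325| < |-1.5062| → Model B shows the stronger marginal effect

Notes:
- A better fit (higher R²) doesn't necessarily mean a more important relationship.
- The two samples could reflect different populations, time periods, or measurement quality.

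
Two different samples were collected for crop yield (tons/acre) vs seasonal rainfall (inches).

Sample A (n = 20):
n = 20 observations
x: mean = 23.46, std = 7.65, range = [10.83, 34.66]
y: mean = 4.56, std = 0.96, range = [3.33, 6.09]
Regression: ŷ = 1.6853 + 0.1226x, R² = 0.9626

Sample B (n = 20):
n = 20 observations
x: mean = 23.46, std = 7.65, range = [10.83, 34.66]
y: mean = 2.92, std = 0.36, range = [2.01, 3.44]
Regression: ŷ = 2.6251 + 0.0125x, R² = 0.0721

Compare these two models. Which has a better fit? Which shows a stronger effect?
Model A has the better fit (R² = 0.9626 vs 0.0721). Model A shows the stronger effect (|β₁| = 0.1226 vs 0.0125).

Model Comparison:

Fit — compare R²:
- Model A: R² = 0.9626 → 96.26% of variance in crop yield explained
- Model B: R² = 0.0721 → 7.21% of variance in crop yield explained
- 0.9626 > 0.0721 → Model A has the better fit

Effect size (slope magnitude):
- Model A: β₁ = 0.1226 → predicted crop yield rises 0.1226 tons/acre per additional inch of rainfall
- Model B: β₁ = 0.0125 → predicted crop yield rises 0.0125 tons/acre per additional inch of rainfall
- |0.1226| > |0.0125| → Model A shows the stronger marginal effect

Notes:
- A steeper slope doesn't make a better model if the scatter around the line is large.
- The two samples could reflect different populations, time periods, or measurement quality.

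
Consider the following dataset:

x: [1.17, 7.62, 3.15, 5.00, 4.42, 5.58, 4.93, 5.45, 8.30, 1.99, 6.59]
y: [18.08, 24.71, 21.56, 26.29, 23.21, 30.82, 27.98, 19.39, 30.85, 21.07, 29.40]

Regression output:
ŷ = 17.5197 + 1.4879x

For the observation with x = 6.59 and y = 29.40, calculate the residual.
Residual = 2.0750

The residual is the difference between the actual value and the predicted value:

Residual = y - ŷ

Step 1: Calculate predicted value
ŷ = 17.5197 + 1.4879 × 6.59
ŷ = 27.3250

Step 2: Calculate residual
Residual = 29.40 - 27.3250
Residual = 2.0750

The residual is positive, so the observed y = 29.40 sits above the regression line (the line underestimates it by 2.0750).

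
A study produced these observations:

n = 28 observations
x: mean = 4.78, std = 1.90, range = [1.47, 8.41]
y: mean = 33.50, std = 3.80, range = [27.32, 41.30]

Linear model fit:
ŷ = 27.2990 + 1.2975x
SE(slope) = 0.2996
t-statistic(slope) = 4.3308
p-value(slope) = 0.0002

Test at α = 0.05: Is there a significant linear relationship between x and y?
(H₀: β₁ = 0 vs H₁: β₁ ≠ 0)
Reject H₀: p-value = 0.0002 < α = 0.05. The linear relationship is significant at the 5% level.

Hypothesis test for the slope coefficient:

H₀: β₁ = 0 (no linear relationship)
H₁: β₁ ≠ 0 (linear relationship exists)

Test statistic: t = β̂₁ / SE(β̂₁) = 1.2975 / 0.2996 = 4.3308

p = 0.0002: how often a slope estimate this far from 0 (in SE units) would arise by chance if β₁ were truly 0.

Decision rule: reject H₀ if p-value < α.
p-value = 0.0002 < α = 0.05 → reject H₀.

There is sufficient evidence at the 5% significance level to conclude that a linear relationship exists between x and y.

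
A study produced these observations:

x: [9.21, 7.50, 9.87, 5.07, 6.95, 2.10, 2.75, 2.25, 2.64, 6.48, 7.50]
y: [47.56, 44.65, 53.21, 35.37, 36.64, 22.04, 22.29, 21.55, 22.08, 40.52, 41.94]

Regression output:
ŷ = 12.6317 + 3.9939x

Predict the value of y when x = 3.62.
ŷ = 27.0896

x = 3.62 lies inside the observed range [2.10, 9.87], so the fitted equation applies directly:

ŷ = 12.6317 + 3.9939 × 3.62
ŷ = 12.6317 + 14.4579
ŷ = 27.0896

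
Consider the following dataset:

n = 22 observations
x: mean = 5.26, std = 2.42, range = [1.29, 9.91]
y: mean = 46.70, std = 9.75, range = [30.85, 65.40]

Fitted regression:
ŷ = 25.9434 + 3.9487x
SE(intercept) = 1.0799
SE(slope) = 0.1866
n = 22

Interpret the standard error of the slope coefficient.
SE(β̂₁) = 0.1866 is the estimated standard deviation of the slope estimate across repeated samples; relative to β̂₁ = 3.9487 that is 4.7%, a precise estimate.

SE(β̂₁) = s / √Sxx, where s is the residual standard deviation and Sxx = Σ(x − x̄)². It is the yardstick for how far β̂₁ = 3.9487 could plausibly be from the true slope.

Relative precision:
- SE / |β̂₁| = 0.1866 / 3.9487 = 4.7%
- Rule of thumb (under 20%: precise; 20% to under 50%: moderately precise; 50% or more: imprecise) → precise

Link to the t-test: t = β̂₁ / SE(β̂₁) = 3.9487 / 0.1866 = 21.1613, the statistic for H₀: β₁ = 0.

What drives SE(β̂₁): more residual scatter → larger SE.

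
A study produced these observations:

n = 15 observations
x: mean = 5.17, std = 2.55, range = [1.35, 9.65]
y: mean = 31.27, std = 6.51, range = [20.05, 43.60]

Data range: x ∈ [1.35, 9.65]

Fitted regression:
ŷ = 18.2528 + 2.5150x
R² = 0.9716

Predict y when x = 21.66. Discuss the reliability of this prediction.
ŷ = 72.7277, but this is extrapolation (above the data range [1.35, 9.65]) and may be unreliable.

Prediction calculation:
ŷ = 18.2528 + 2.5150 × 21.66
ŷ = 72.7277

Reliability:
- Data range: x ∈ [1.35, 9.65]
- Prediction point: x = 21.66 is 12.01 units above the observed range → this is EXTRAPOLATION, not interpolation

Why that matters here:
- Real relationships often flatten, saturate, or turn nonlinear at extremes
- The standard error of prediction grows with (x − x̄)², and x = 21.66 is far from x̄ = 5.17
- R² describes fit only over the sampled x values; it says nothing about behaviour beyond them

Report the number if required, but flag clearly that it is an extrapolation.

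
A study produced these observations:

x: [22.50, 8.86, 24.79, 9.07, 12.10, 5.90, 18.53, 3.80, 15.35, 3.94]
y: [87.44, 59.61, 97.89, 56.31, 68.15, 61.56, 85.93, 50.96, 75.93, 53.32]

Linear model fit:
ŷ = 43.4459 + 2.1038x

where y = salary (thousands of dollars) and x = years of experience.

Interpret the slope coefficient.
For each additional year of experience, predicted salary increases by approximately 2.1038 thousand dollars.

The slope β₁ = 2.1038 gives the rate at which the fitted salary changes with experience.

Interpretation:
- Experience up by 1 year → predicted salary increases by 2.1038 thousand dollars
- The effect is assumed constant over the observed range of x (linearity)

(β₀ = 43.4459 is the fitted value at x = 0 and is not part of the slope interpretation.)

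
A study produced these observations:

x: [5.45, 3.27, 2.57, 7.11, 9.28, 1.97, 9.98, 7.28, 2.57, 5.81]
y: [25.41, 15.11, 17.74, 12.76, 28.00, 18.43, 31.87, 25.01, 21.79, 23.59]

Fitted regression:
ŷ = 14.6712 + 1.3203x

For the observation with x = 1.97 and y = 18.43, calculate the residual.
Residual = 1.1578

The residual is the difference between the actual value and the predicted value:

Residual = y - ŷ

Step 1: Calculate predicted value
ŷ = 14.6712 + 1.3203 × 1.97
ŷ = 17.2722

Step 2: Calculate residual
Residual = 18.43 - 17.2722
Residual = 1.1578

Interpretation: the model underestimates the actual value by 1.1578 at this point (positive residual → observation lies above the fitted line).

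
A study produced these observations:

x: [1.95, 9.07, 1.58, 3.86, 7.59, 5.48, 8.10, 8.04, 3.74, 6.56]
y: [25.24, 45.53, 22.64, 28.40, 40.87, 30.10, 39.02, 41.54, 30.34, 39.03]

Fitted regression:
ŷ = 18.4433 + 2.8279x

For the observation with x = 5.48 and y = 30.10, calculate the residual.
Residual = -3.8402

The residual is the difference between the actual value and the predicted value:

Residual = y - ŷ

Step 1: Calculate predicted value
ŷ = 18.4433 + 2.8279 × 5.48
ŷ = 33.9402

Step 2: Calculate residual
Residual = 30.10 - 33.9402
Residual = -3.8402

The residual is negative, so the observed y = 30.10 sits below the regression line (the line overestimates it by 3.8402).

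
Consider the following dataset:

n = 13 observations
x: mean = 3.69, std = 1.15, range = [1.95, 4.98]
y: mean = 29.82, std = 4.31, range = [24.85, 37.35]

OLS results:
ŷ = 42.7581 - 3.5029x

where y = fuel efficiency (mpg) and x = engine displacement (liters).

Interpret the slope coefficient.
For each additional liter of engine displacement, predicted fuel efficiency decreases by approximately 3.5029 mpg.

The slope β₁ = -3.5029 gives the rate at which the fitted fuel efficiency changes with engine displacement.

Interpretation:
- Engine displacement up by 1 liter → predicted fuel efficiency decreases by 3.5029 mpg
- The effect is assumed constant over the observed range of x (linearity)

(β₀ = 42.7581 is the fitted value at x = 0 and is not part of the slope interpretation.)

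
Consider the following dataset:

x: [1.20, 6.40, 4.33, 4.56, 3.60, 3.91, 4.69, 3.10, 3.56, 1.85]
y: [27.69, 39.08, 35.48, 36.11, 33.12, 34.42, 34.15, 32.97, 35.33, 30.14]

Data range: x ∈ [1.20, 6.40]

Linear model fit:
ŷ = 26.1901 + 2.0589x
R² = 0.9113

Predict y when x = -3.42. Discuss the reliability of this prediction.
ŷ = 19.1487 (extrapolation — x = -3.42 lies outside [1.20, 6.40], so reliability is low).

Prediction calculation:
ŷ = 26.1901 + 2.0589 × (-3.42)
ŷ = 19.1487

Reliability:
- Data range: x ∈ [1.20, 6.40]
- Prediction point: x = -3.42 is 4.62 units below the observed range → this is EXTRAPOLATION, not interpolation

Why that matters here:
- The linear relationship may not hold outside the observed range
- The standard error of prediction grows with (x − x̄)², and x = -3.42 is far from x̄ = 3.72
- R² describes fit only over the sampled x values; it says nothing about behaviour beyond them

The R² = 0.9113 only validates the fit within [1.20, 6.40]; treat ŷ = 19.1487 with caution.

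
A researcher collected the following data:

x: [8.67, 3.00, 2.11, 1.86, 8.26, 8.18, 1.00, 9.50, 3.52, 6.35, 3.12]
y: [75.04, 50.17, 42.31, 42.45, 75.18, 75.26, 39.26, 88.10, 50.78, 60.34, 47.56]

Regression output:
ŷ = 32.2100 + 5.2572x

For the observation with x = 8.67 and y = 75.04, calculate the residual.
Residual = -2.7499

The residual is the difference between the actual value and the predicted value:

Residual = y - ŷ

Step 1: Calculate predicted value
ŷ = 32.2100 + 5.2572 × 8.67
ŷ = 77.7899

Step 2: Calculate residual
Residual = 75.04 - 77.7899
Residual = -2.7499

The residual is negative, so the observed y = 75.04 sits below the regression line (the line overestimates it by 2.7499).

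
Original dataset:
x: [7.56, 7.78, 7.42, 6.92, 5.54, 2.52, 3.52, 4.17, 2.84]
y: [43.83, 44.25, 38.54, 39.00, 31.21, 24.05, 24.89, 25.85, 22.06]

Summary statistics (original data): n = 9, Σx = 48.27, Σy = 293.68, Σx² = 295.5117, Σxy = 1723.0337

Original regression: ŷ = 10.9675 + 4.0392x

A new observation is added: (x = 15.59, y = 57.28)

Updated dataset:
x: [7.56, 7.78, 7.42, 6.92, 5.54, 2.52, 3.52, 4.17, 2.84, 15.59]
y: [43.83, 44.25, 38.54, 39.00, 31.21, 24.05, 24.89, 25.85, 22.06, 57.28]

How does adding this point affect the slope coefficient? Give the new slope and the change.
Adding the point moves β₁ from 4.0392 to 2.8665, i.e. it decreases by 1.1727 (-29.0%).

x = 15.59 lies well outside the original x-range [2.52, 7.78] (x̄ ≈ 5.36), so this observation has high leverage and can move the slope substantially.

Step 1: Update the sums with the new point (n goes from 9 to 10)
Σx  = 48.27 + 15.59 = 63.86
Σy  = 293.68 + 57.28 = 350.96
Σx² = 295.5117 + 15.59² = 295.5117 + 243.0481 = 538.5598
Σxy = 1723.0337 + 15.59×57.28 = 1723.0337 + 892.9952 = 2616.0289

Step 2: Recompute the slope with b₁ = (nΣxy − ΣxΣy) / (nΣx² − (Σx)²)
Numerator   = 10×2616.0289 − 63.86×350.96 = 26160.2890 − 22412.3056 = 3747.9834
Denominator = 10×538.5598 − 63.86² = 5385.5980 − 4078.0996 = 1307.4984
b₁(new) = 3747.9834 / 1307.4984 = 2.8665

(Same formula on the original sums: (9×1723.0337 − 48.27×293.68) / (9×295.5117 − 48.27²) = 1331.3697 / 329.6124 = 4.0392, matching the given fit.)

Step 3: Change in slope
Δβ₁ = 2.8665 − 4.0392 = -1.1727
Relative change = -1.1727 / 4.0392 × 100% = -29.0%
→ the slope decreases when the point is added.

Because the point sits below the extension of the original line at a high-leverage x, it tilts the fit down.
In practice: examine leverage (hᵢ) and Cook's distance rather than deleting it automatically.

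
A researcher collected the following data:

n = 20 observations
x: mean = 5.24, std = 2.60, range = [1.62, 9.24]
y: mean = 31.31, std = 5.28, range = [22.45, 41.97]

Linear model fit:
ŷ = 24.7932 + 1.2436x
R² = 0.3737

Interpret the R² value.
R² = 0.3737 means 37.37% of the variation in y is explained by the linear relationship with x. This indicates a moderate fit.

R² = 1 − SS_res/SS_tot compares the residual scatter to the total scatter of y about its mean.

Here R² = 0.3737:
- Explained: 37.37% of the variation in y
- Unexplained (residual): 100% − 37.37% = 62.63%
- Rule of thumb (below 0.3 weak; 0.3 to below 0.7 moderate; 0.7 and above strong) → moderate

Note: R² never decreases when predictors are added, so it should not be used alone to compare models of different size.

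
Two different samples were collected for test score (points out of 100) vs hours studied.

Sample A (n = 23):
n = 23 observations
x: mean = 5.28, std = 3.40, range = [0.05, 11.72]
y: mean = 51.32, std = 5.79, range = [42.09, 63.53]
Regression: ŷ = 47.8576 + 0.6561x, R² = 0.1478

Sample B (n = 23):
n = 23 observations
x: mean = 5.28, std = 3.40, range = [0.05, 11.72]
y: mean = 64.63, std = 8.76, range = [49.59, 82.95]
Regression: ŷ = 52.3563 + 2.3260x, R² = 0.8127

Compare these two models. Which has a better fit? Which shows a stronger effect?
Model B has the better fit (R² = 0.8127 vs 0.1478). Model B shows the stronger effect (|β₁| = 2.3260 vs 0.6561).

Model Comparison:

Which explains more variance? (R²)
- Model A: R² = 0.1478 → 14.78% of variance in test score explained
- Model B: R² = 0.8127 → 81.27% of variance in test score explained
- 0.8127 > 0.1478 → Model B has the better fit

Effect size (slope magnitude):
- Model A: β₁ = 0.6561 → predicted test score rises 0.6561 points per additional hour of study time
- Model B: β₁ = 2.3260 → predicted test score rises 2.3260 points per additional hour of study time
- |0.6561| < |2.3260| → Model B shows the stronger marginal effect

Note: The two samples could reflect different populations, time periods, or measurement quality.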